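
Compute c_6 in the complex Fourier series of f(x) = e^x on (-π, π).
Compute the real Fourier coefficients first: a_6 = (-1 + e^(2·π))·e^(-π)/(37·π), b_6 = (6 - 6·e^(2·π))·e^(-π)/(37·π).
Then c_6 = (a_6 − i·b_6)/2 = -e^(-π)/(74·π) + e^(π)/(74·π) - 3·i·e^(-π)/(37·π) + 3·i·e^(π)/(37·π).

Final answer: -e^(-π)/(74·π) + e^(π)/(74·π) - 3·i·e^(-π)/(37·π) + 3·i·e^(π)/(37·π)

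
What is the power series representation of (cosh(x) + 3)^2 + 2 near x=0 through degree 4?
7·x^4/12 + 4·x^2 + 18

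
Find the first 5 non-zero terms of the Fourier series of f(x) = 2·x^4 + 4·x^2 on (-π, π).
(80 - 16·π^2)·cos(x) + (-2 + 4·π^2)·cos(2·x) + (-16·π^2/9 - 16/27)·cos(3·x) + (5/8 + π^2)·cos(4·x) + 4·π^2/3 + 2·π^4/5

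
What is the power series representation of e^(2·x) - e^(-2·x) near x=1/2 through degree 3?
(-1 + e^(2))·e^(-1) + (2 + 2·e^(2))·e^(-1)·(x - 1/2) + (-2 + 2·e^(2))·e^(-1)·(x - 1/2)^2 + (4 + 4·e^(2))·e^(-1)·(x - 1/2)^3/3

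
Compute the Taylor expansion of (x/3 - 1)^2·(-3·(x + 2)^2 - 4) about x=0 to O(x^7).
-x^4/3 + 2·x^3/3 + 29·x^2/9 - 4·x/3 - 16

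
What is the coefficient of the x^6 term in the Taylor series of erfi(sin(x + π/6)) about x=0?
Expand to order 6: erfi(sin(x + π/6)) = -287·x^6·e^(1/4)/(23040·√(π)) - 239·√(3)·x^5·e^(1/4)/(1920·√(π)) - 73·x^4·e^(1/4)/(192·√(π)) - √(3)·x^3·e^(1/4)/(24·√(π)) + x^2·e^(1/4)/(4·√(π)) + √(3)·x·e^(1/4)/√(π) + erfi(1/2) + O(x^7).
The coefficient of x^6 is -287·e^(1/4)/(23040·√(π)).

Final answer: -287·e^(1/4)/(23040·√(π))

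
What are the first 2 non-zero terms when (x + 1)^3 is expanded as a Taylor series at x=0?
3·x + 1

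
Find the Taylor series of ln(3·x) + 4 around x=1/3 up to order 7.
4 + 3·(x - 1/3) - 9·(x - 1/3)^2/2 + 9·(x - 1/3)^3 - 81·(x - 1/3)^4/4 + 243·(x - 1/3)^5/5 - 243·(x - 1/3)^6/2 + 2187·(x - 1/3)^7/7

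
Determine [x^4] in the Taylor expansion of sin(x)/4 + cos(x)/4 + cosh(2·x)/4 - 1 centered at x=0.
Expand to order 4: sin(x)/4 + cos(x)/4 + cosh(2·x)/4 - 1 = 17·x^4/96 - x^3/24 + 3·x^2/8 + x/4 - 1/2 + O(x^5).
The coefficient of x^4 is 17/96.

Final answer: 17/96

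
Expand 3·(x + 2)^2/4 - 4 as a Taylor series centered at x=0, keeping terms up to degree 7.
3·x^2/4 + 3·x - 1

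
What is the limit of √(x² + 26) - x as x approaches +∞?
This is an ∞ − ∞ indeterminate form.
Multiply and divide by the conjugate √(x²+26) + x; the x² terms cancel, leaving 26/(√(x²+26)+x) → 0.
Limit = 0.

Final answer: 0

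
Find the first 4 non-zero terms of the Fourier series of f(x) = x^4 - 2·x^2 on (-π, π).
(56 - 8·π^2)·cos(x) + (-5 + 2·π^2)·cos(2·x) + (40/27 - 8·π^2/9)·cos(3·x) - 2·π^2/3 + π^4/5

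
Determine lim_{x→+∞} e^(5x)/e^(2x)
This is an ∞/∞ indeterminate form as x → +∞.
Rewrite e^(5x)/e^(2x) = e^((5−2)x) = e^(3x); the exponent coefficient is 3 > 0 so e^(3x) → ∞.
Limit = ∞.

Final answer: ∞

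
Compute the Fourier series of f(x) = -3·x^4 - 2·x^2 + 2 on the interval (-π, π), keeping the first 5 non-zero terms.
(-136 + 24·π^2)·cos(x) + (7 - 6·π^2)·cos(2·x) + (-8/9 + 8·π^2/3)·cos(3·x) + (1/16 - 3·π^2/2)·cos(4·x) - 3·π^4/5 - 2·π^2/3 + 2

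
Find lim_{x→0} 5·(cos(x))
Direct substitution at x = 0 gives 5.

Final answer: 5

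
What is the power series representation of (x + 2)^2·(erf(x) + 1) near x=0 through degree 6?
4·x^6/(5·√(π)) + 2·x^5/(15·√(π)) - 8·x^4/(3·√(π)) - 2·x^3/(3·√(π)) + x^2·(1 + 8/√(π)) + x·(4 + 8/√(π)) + 4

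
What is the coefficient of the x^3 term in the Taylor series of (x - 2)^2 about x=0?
Expand to order 3: (x - 2)^2 = x^2 - 4·x + 4 + O(x^4).
The coefficient of x^3 is 0.

Final answer: 0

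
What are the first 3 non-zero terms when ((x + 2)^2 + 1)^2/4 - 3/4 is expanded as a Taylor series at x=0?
13·x^2/2 + 10·x + 11/2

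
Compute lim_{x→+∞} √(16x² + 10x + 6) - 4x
As x → +∞: multiply by the conjugate to get (10x+6)/(√(16x²+10x+6)+4x); the denominator ~ 8x, so the limit is 10/8 = 5/4.
Limit = 5/4.

Final answer: 5/4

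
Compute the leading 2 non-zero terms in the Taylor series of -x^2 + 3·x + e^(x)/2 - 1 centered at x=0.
7·x/2 - 1/2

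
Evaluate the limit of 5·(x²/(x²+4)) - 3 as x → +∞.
Evaluate the dominant behaviour as x → +∞; each term tends to a finite value or vanishes.
Limit = 2.

Final answer: 2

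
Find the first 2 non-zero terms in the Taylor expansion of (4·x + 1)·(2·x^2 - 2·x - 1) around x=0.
-6·x - 1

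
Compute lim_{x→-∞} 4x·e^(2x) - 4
The product is a 0·∞ indeterminate form at x → -∞.
Rewrite the product as 4x / e^(-2x) (an ∞/∞ form) and apply L'Hôpital, or use the standard hierarchy e^(2|x|) ≫ |x| as x → -∞.
The indeterminate product → 0, so the limit = -4.

Final answer: -4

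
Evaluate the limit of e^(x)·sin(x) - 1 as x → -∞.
Evaluate the dominant behaviour as x → -∞; each term tends to a finite value or vanishes.
Limit = -1.

Final answer: -1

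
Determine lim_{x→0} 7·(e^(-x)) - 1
Direct substitution at x = 0 gives 6.

Final answer: 6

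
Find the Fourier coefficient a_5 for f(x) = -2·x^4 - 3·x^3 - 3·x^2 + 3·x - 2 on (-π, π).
a_5 = (1/π) ∫_{-π}^{π} f(x)·cos(5x) dx.
Evaluate the integral (use parity and integration by parts as needed): a_5 = 204/625 + 16·π^2/25.

Final answer: 204/625 + 16·π^2/25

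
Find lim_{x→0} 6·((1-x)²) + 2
Direct substitution at x = 0 gives 8.

Final answer: 8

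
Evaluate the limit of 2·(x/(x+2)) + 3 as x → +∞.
Evaluate the dominant behaviour as x → +∞; each term tends to a finite value or vanishes.
Limit = 5.

Final answer: 5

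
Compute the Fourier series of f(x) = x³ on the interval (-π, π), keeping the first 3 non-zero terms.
(-12 + 2·π^2)·sin(x) + (3/2 - π^2)·sin(2·x) + (-4/9 + 2·π^2/3)·sin(3·x)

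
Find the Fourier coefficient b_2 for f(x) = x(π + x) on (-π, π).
b_2 = (1/π) ∫_{-π}^{π} f(x)·sin(2x) dx.
Evaluate the integral (use parity and integration by parts as needed): b_2 = -π.

Final answer: -π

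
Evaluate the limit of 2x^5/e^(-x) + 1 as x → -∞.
The quotient is an ∞/∞ indeterminate form as x → -∞.
Compare growth rates of the dominant terms (exponentials ≫ polynomials ≫ logarithms), or apply L'Hôpital's rule; the quotient → 0.
Adding the constant: 0 + 1 = 1. Limit = 1.

Final answer: 1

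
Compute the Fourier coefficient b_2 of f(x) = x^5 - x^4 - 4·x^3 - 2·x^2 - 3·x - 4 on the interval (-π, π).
b_2 = (1/π) ∫_{-π}^{π} f(x)·sin(2x) dx.
Evaluate the integral (use parity and integration by parts as needed): b_2 = -π^4 - 21/2 + 9·π^2.

Final answer: -π^4 - 21/2 + 9·π^2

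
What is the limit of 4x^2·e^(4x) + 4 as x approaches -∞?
The product is a 0·∞ indeterminate form at x → -∞.
Rewrite the product as 4x^2 / e^(-4x) (an ∞/∞ form) and apply L'Hôpital, or use the standard hierarchy e^(4|x|) ≫ |x^2| as x → -∞.
The indeterminate product → 0, so the limit = 4.

Final answer: 4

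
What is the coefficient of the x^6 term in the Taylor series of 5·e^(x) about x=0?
Expand to order 6: 5·e^(x) = x^6/144 + x^5/24 + 5·x^4/24 + 5·x^3/6 + 5·x^2/2 + 5·x + 5 + O(x^7).
The coefficient of x^6 is 1/144.

Final answer: 1/144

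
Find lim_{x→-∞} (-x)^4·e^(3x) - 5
The product is a 0·∞ indeterminate form at x → -∞.
Rewrite the product as (-x)^4 / e^(-3x) (an ∞/∞ form) and apply L'Hôpital, or use the standard hierarchy e^(3|x|) ≫ |(-x)^4| as x → -∞.
The indeterminate product → 0, so the limit = -5.

Final answer: -5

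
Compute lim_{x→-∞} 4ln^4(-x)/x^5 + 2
The quotient is an ∞/∞ indeterminate form as x → -∞.
Compare growth rates of the dominant terms (exponentials ≫ polynomials ≫ logarithms), or apply L'Hôpital's rule; the quotient → 0.
Adding the constant: 0 + 2 = 2. Limit = 2.

Final answer: 2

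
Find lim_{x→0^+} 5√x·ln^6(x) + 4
The product is a 0·∞ indeterminate form at x → 0⁺.
Rewrite the product as 5·ln^6(x) / x^(-1/2) and apply L'Hôpital, or use the standard hierarchy x^(-1/2) ≫ |ln x|^6 as x → 0⁺.
The indeterminate product → 0, so the limit = 4.

Final answer: 4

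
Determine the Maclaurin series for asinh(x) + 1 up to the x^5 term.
3·x^5/40 - x^3/6 + x + 1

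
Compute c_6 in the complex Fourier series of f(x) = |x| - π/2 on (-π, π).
Compute the real Fourier coefficients first: a_6 = 0, b_6 = 0.
Then c_6 = (a_6 − i·b_6)/2 = 0.

Final answer: 0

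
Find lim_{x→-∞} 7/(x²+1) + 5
Evaluate the dominant behaviour as x → -∞; each term tends to a finite value or vanishes.
Limit = 5.

Final answer: 5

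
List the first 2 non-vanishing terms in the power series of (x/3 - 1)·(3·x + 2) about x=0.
-7·x/3 - 2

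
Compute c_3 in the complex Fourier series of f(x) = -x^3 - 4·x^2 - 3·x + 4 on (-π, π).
Compute the real Fourier coefficients first: a_3 = 16/9, b_3 = -2·π^2/3 - 14/9.
Then c_3 = (a_3 − i·b_3)/2 = 8/9 + 7·i/9 + i·π^2/3.

Final answer: 8/9 + 7·i/9 + i·π^2/3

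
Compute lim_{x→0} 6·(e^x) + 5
Direct substitution at x = 0 gives 11.

Final answer: 11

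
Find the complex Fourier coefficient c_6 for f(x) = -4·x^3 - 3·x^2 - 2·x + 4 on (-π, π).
Compute the real Fourier coefficients first: a_6 = -1/3, b_6 = 4/9 + 4·π^2/3.
Then c_6 = (a_6 − i·b_6)/2 = -1/6 - 2·i·π^2/3 - 2·i/9.

Final answer: -1/6 - 2·i·π^2/3 - 2·i/9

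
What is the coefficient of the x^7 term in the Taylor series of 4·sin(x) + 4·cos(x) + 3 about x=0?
Expand to order 7: 4·sin(x) + 4·cos(x) + 3 = -x^7/1260 - x^6/180 + x^5/30 + x^4/6 - 2·x^3/3 - 2·x^2 + 4·x + 7 + O(x^8).
The coefficient of x^7 is -1/1260.

Final answer: -1/1260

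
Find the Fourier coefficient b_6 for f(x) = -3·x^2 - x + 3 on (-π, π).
b_6 = (1/π) ∫_{-π}^{π} f(x)·sin(6x) dx.
Evaluate the integral (use parity and integration by parts as needed): b_6 = 1/3.

Final answer: 1/3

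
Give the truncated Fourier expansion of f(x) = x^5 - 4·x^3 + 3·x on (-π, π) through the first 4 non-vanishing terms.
(-48·π^2 + 2·π^4 + 294)·sin(x) + (-π^4 - 33/2 + 9·π^2)·sin(2·x) + (-112·π^2/27 + 386/81 + 2·π^4/3)·sin(3·x) + (-π^4/2 - 159/64 + 21·π^2/8)·sin(4·x)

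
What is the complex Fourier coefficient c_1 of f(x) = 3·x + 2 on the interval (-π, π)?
Compute the real Fourier coefficients first: a_1 = 0, b_1 = 6.
Then c_1 = (a_1 − i·b_1)/2 = -3·i.

Final answer: -3·i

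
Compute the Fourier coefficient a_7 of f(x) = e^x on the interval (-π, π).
a_7 = (1/π) ∫_{-π}^{π} f(x)·cos(7x) dx.
Evaluate the integral (use parity and integration by parts as needed): a_7 = (1 - e^(2·π))·e^(-π)/(50·π).

Final answer: (1 - e^(2·π))·e^(-π)/(50·π)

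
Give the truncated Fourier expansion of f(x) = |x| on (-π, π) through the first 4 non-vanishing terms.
-4·cos(x)/π - 4·cos(3·x)/(9·π) - 4·cos(5·x)/(25·π) + π/2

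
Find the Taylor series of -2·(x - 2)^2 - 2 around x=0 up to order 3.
-2·x^2 + 8·x - 10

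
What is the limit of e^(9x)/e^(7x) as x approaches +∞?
This is an ∞/∞ indeterminate form as x → +∞.
Rewrite e^(9x)/e^(7x) = e^((9−7)x) = e^(2x); the exponent coefficient is 2 > 0 so e^(2x) → ∞.
Limit = ∞.

Final answer: ∞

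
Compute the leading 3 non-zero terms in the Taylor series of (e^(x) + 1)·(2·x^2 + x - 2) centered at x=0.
13·x^3/6 + 4·x^2 - 4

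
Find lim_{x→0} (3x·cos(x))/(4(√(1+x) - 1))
Both numerator and denominator → 0 as x → 0; this is a 0/0 indeterminate form.
Expand each to leading order near x = 0: numerator ~ 3·x, denominator ~ 2·x.
The limit of the ratio is 3/2.

Final answer: 3/2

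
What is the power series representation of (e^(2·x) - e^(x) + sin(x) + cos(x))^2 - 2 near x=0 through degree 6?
643·x^6/180 + 26·x^5/5 + 19·x^4/3 + 6·x^3 + 6·x^2 + 4·x - 1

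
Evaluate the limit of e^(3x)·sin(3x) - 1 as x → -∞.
Evaluate the dominant behaviour as x → -∞; each term tends to a finite value or vanishes.
Limit = -1.

Final answer: -1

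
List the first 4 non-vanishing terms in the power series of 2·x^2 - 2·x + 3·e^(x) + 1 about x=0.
x^3/2 + 7·x^2/2 + x + 4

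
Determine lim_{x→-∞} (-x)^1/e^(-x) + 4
The quotient is an ∞/∞ indeterminate form as x → -∞.
Compare growth rates of the dominant terms (exponentials ≫ polynomials ≫ logarithms), or apply L'Hôpital's rule; the quotient → 0.
Adding the constant: 0 + 4 = 4. Limit = 4.

Final answer: 4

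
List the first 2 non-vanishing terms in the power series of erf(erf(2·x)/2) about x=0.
x^3·(-16/(3·π) - 16/(3·π^2)) + 4·x/π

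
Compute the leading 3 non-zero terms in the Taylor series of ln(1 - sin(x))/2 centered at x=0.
-x^3/12 - x^2/4 - x/2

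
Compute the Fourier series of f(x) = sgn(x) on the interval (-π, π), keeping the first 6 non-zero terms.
4·sin(x)/π + 4·sin(3·x)/(3·π) + 4·sin(5·x)/(5·π) + 4·sin(7·x)/(7·π) + 4·sin(9·x)/(9·π) + 4·sin(11·x)/(11·π)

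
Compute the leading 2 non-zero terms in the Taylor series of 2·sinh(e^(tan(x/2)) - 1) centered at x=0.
x^2/4 + x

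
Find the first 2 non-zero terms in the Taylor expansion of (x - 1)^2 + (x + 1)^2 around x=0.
2·x^2 + 2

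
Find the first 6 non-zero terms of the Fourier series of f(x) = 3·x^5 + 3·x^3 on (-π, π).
(-114·π^2 + 6·π^4 + 684)·sin(x) + (-3·π^4 - 18 + 12·π^2)·sin(2·x) + (-22·π^2/9 + 44/27 + 2·π^4)·sin(3·x) + (-3·π^4/2 - 9/64 + 3·π^2/8)·sin(4·x) + (-36/625 + 6·π^2/25 + 6·π^4/5)·sin(5·x) + (-π^4 - 4·π^2/9 + 2/27)·sin(6·x)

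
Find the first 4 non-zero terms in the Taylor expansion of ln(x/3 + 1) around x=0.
-x^4/324 + x^3/81 - x^2/18 + x/3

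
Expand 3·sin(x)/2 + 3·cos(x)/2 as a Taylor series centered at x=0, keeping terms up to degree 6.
-x^6/480 + x^5/80 + x^4/16 - x^3/4 - 3·x^2/4 + 3·x/2 + 3/2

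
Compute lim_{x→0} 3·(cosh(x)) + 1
Direct substitution at x = 0 gives 4.

Final answer: 4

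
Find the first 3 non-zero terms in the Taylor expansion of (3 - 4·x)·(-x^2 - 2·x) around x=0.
4·x^3 + 5·x^2 - 6·x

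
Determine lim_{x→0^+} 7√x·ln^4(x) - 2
The product is a 0·∞ indeterminate form at x → 0⁺.
Rewrite the product as 7·ln^4(x) / x^(-1/2) and apply L'Hôpital, or use the standard hierarchy x^(-1/2) ≫ |ln x|^4 as x → 0⁺.
The indeterminate product → 0, so the limit = -2.

Final answer: -2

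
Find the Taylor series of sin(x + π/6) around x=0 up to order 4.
x^4/48 - √(3)·x^3/12 - x^2/4 + √(3)·x/2 + 1/2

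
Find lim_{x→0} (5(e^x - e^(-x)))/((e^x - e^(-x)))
Both numerator and denominator → 0 as x → 0; this is a 0/0 indeterminate form.
Expand each to leading order near x = 0: numerator ~ 10·x, denominator ~ 2·x.
The limit of the ratio is 5.

Final answer: 5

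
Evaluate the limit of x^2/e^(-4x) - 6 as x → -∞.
The quotient is an ∞/∞ indeterminate form as x → -∞.
Compare growth rates of the dominant terms (exponentials ≫ polynomials ≫ logarithms), or apply L'Hôpital's rule; the quotient → 0.
Adding the constant: 0 - 6 = -6. Limit = -6.

Final answer: -6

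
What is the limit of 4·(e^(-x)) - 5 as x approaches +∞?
Evaluate the dominant behaviour as x → +∞; each term tends to a finite value or vanishes.
Limit = -5.

Final answer: -5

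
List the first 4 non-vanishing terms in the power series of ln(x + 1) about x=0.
-x^4/4 + x^3/3 - x^2/2 + x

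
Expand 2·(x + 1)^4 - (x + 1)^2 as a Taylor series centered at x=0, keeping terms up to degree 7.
2·x^4 + 8·x^3 + 11·x^2 + 6·x + 1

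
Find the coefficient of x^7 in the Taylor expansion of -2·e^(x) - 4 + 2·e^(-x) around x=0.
Expand to order 7: -2·e^(x) - 4 + 2·e^(-x) = -x^7/1260 - x^5/30 - 2·x^3/3 - 4·x - 4 + O(x^8).
The coefficient of x^7 is -1/1260.

Final answer: -1/1260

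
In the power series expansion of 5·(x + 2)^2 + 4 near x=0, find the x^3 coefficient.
Expand to order 3: 5·(x + 2)^2 + 4 = 5·x^2 + 20·x + 24 + O(x^4).
The coefficient of x^3 is 0.

Final answer: 0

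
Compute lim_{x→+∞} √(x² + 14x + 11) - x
This is an ∞ − ∞ indeterminate form.
Multiply and divide by the conjugate √(x²+14x + 11) + x; the x² terms cancel, leaving (14x + 11)/(√(x²+14x + 11)+x) → 14/2 = 7.
Limit = 7.

Final answer: 7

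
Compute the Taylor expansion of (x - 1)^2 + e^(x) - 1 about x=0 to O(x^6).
x^5/120 + x^4/24 + x^3/6 + 3·x^2/2 - x + 1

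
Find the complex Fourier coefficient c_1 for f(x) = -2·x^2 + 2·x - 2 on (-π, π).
Compute the real Fourier coefficients first: a_1 = 8, b_1 = 4.
Then c_1 = (a_1 − i·b_1)/2 = 4 - 2·i.

Final answer: 4 - 2·i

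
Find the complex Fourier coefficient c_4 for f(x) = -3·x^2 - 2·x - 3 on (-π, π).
Compute the real Fourier coefficients first: a_4 = -3/4, b_4 = 1.
Then c_4 = (a_4 − i·b_4)/2 = -3/8 - i/2.

Final answer: -3/8 - i/2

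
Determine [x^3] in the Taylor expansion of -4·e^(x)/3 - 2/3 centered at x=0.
Expand to order 3: -4·e^(x)/3 - 2/3 = -2·x^3/9 - 2·x^2/3 - 4·x/3 - 2 + O(x^4).
The coefficient of x^3 is -2/9.

Final answer: -2/9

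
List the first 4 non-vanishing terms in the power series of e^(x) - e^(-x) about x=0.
x^7/2520 + x^5/60 + x^3/3 + 2·x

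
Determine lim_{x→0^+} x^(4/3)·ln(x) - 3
The product is a 0·∞ indeterminate form at x → 0⁺.
Rewrite the product as ln(x) / x^(-4/3) and apply L'Hôpital, or use the standard hierarchy x^(-4/3) ≫ |ln x| as x → 0⁺.
The indeterminate product → 0, so the limit = -3.

Final answer: -3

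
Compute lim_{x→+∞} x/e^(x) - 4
The quotient is an ∞/∞ indeterminate form as x → +∞.
The exponential denominator e^(x) dominates the polynomial numerator (e^x ≫ x as x → ∞), so the quotient → 0.
Adding the constant: 0 - 4 = -4. Limit = -4.

Final answer: -4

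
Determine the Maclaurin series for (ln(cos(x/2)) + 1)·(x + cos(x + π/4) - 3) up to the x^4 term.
x^4·(1/64 + 19·√(2)/384) + x^3·(-1/8 + 7·√(2)/48) + x^2·(3/8 - 5·√(2)/16) + x·(1 - √(2)/2) - 3 + √(2)/2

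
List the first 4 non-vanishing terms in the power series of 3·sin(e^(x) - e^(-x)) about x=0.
19·x^7/120 - 23·x^5/20 - 3·x^3 + 6·x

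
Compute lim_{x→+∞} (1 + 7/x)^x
As x → +∞: this is the defining limit (1 + 7/x)^x → e^7.
Limit = e^(7).

Final answer: e^(7)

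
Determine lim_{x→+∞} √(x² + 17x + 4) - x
This is an ∞ − ∞ indeterminate form.
Multiply and divide by the conjugate √(x²+17x + 4) + x; the x² terms cancel, leaving (17x + 4)/(√(x²+17x + 4)+x) → 17/2.
Limit = 17/2.

Final answer: 17/2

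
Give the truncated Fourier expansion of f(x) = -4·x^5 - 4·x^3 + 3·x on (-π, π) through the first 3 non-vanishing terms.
(-906 - 8·π^4 + 152·π^2)·sin(x) + (-16·π^2 + 21 + 4·π^4)·sin(2·x) + (-8·π^4/3 - 14/81 + 88·π^2/27)·sin(3·x)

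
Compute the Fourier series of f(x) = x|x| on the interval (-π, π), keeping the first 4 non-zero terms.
(-8 + 2·π^2)·sin(x)/π - π·sin(2·x) + (-8 + 18·π^2)·sin(3·x)/(27·π) - π·sin(4·x)/2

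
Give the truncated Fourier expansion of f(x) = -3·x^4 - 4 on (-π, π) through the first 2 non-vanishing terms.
(-144 + 24·π^2)·cos(x) - 3·π^4/5 - 4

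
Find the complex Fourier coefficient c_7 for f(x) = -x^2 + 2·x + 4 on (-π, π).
Compute the real Fourier coefficients first: a_7 = 4/49, b_7 = 4/7.
Then c_7 = (a_7 − i·b_7)/2 = 2/49 - 2·i/7.

Final answer: 2/49 - 2·i/7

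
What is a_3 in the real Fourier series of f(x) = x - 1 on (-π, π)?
a_3 = (1/π) ∫_{-π}^{π} f(x)·cos(3x) dx.
Evaluate the integral (use parity and integration by parts as needed): a_3 = 0.

Final answer: 0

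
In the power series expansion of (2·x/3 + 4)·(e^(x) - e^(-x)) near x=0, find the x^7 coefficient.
Expand to order 7: (2·x/3 + 4)·(e^(x) - e^(-x)) = x^7/630 + x^6/90 + x^5/15 + 2·x^4/9 + 4·x^3/3 + 4·x^2/3 + 8·x + O(x^8).
The coefficient of x^7 is 1/630.

Final answer: 1/630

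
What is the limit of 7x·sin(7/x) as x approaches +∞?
As x → +∞: let u = 7/x → 0⁺; then 7·x·sin(7/x) = 7·7·sin(u)/u → 7·7·1 = 49.
Limit = 49.

Final answer: 49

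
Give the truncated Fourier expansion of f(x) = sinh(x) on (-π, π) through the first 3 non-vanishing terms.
sin(x)·sinh(π)/π - 4·sin(2·x)·sinh(π)/(5·π) + 3·sin(3·x)·sinh(π)/(5·π)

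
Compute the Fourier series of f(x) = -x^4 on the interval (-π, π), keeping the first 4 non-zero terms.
(-48 + 8·π^2)·cos(x) + (3 - 2·π^2)·cos(2·x) + (-16/27 + 8·π^2/9)·cos(3·x) - π^4/5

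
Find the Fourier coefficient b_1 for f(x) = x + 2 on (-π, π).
b_1 = (1/π) ∫_{-π}^{π} f(x)·sin(1x) dx.
Evaluate the integral (use parity and integration by parts as needed): b_1 = 2.

Final answer: 2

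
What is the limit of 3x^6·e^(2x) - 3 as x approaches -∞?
The product is a 0·∞ indeterminate form at x → -∞.
Rewrite the product as 3x^6 / e^(-2x) (an ∞/∞ form) and apply L'Hôpital, or use the standard hierarchy e^(2|x|) ≫ |x^6| as x → -∞.
The indeterminate product → 0, so the limit = -3.

Final answer: -3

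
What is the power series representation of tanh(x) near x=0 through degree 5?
2·x^5/15 - x^3/3 + x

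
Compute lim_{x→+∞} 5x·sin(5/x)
As x → +∞: let u = 5/x → 0⁺; then 5·x·sin(5/x) = 5·5·sin(u)/u → 5·5·1 = 25.
Limit = 25.

Final answer: 25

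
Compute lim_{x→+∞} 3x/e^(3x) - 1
The quotient is an ∞/∞ indeterminate form as x → +∞.
The exponential denominator e^(3x) dominates the polynomial numerator (e^x ≫ x as x → ∞), so the quotient → 0.
Adding the constant: 0 - 1 = -1. Limit = -1.

Final answer: -1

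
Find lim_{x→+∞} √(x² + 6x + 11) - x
This is an ∞ − ∞ indeterminate form.
Multiply and divide by the conjugate √(x²+6x + 11) + x; the x² terms cancel, leaving (6x + 11)/(√(x²+6x + 11)+x) → 6/2 = 3.
Limit = 3.

Final answer: 3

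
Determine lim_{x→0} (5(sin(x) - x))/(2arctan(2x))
Both numerator and denominator → 0 as x → 0; this is a 0/0 indeterminate form.
Expand each to leading order near x = 0: numerator ~ -5·x^3/6, denominator ~ 4·x.
The limit of the ratio is 0.

Final answer: 0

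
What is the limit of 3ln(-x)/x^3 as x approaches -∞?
This is an ∞/∞ indeterminate form as x → -∞.
Compare growth rates of the dominant terms (exponentials ≫ polynomials ≫ logarithms), or apply L'Hôpital's rule; the quotient → 0.
Limit = 0.

Final answer: 0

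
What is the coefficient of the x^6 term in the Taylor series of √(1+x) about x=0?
Expand to order 6: √(1+x) = -21·x^6/1024 + 7·x^5/256 - 5·x^4/128 + x^3/16 - x^2/8 + x/2 + 1 + O(x^7).
The coefficient of x^6 is -21/1024.

Final answer: -21/1024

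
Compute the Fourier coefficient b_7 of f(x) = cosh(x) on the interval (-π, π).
b_7 = (1/π) ∫_{-π}^{π} f(x)·sin(7x) dx.
Evaluate the integral (use parity and integration by parts as needed): b_7 = 0.

Final answer: 0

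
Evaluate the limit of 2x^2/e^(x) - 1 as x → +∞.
The quotient is an ∞/∞ indeterminate form as x → +∞.
The exponential denominator e^(x) dominates the polynomial numerator (e^x ≫ x^2 as x → ∞), so the quotient → 0.
Adding the constant: 0 - 1 = -1. Limit = -1.

Final answer: -1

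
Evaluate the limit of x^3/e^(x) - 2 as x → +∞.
The quotient is an ∞/∞ indeterminate form as x → +∞.
The exponential denominator e^(x) dominates the polynomial numerator (e^x ≫ x^3 as x → ∞), so the quotient → 0.
Adding the constant: 0 - 2 = -2. Limit = -2.

Final answer: -2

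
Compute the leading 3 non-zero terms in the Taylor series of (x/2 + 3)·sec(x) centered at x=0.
3·x^2/2 + x/2 + 3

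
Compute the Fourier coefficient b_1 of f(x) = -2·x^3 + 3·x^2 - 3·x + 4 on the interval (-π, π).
b_1 = (1/π) ∫_{-π}^{π} f(x)·sin(1x) dx.
Evaluate the integral (use parity and integration by parts as needed): b_1 = 18 - 4·π^2.

Final answer: 18 - 4·π^2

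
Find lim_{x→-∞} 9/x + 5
Evaluate the dominant behaviour as x → -∞; each term tends to a finite value or vanishes.
Limit = 5.

Final answer: 5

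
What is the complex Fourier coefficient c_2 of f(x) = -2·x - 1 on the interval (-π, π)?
Compute the real Fourier coefficients first: a_2 = 0, b_2 = 2.
Then c_2 = (a_2 − i·b_2)/2 = -i.

Final answer: -i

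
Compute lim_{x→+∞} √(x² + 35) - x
This is an ∞ − ∞ indeterminate form.
Multiply and divide by the conjugate √(x²+35) + x; the x² terms cancel, leaving 35/(√(x²+35)+x) → 0.
Limit = 0.

Final answer: 0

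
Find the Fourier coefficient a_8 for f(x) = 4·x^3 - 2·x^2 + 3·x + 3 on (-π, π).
a_8 = (1/π) ∫_{-π}^{π} f(x)·cos(8x) dx.
Evaluate the integral (use parity and integration by parts as needed): a_8 = -1/8.

Final answer: -1/8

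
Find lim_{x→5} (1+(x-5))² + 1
Direct substitution at x = 5 gives 2.

Final answer: 2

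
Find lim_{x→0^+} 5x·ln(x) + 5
The product is a 0·∞ indeterminate form at x → 0⁺.
Rewrite the product as 5·ln(x) / x^(-1) and apply L'Hôpital, or use the standard hierarchy x^(-1) ≫ |ln x| as x → 0⁺.
The indeterminate product → 0, so the limit = 5.

Final answer: 5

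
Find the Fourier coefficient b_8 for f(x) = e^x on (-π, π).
b_8 = (1/π) ∫_{-π}^{π} f(x)·sin(8x) dx.
Evaluate the integral (use parity and integration by parts as needed): b_8 = (8 - 8·e^(2·π))·e^(-π)/(65·π).

Final answer: (8 - 8·e^(2·π))·e^(-π)/(65·π)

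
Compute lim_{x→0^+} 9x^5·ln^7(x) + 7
The product is a 0·∞ indeterminate form at x → 0⁺.
Rewrite the product as 9·ln^7(x) / x^(-5) and apply L'Hôpital, or use the standard hierarchy x^(-5) ≫ |ln x|^7 as x → 0⁺.
The indeterminate product → 0, so the limit = 7.

Final answer: 7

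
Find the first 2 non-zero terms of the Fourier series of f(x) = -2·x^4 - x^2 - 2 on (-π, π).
(-92 + 16·π^2)·cos(x) - 2·π^4/5 - π^2/3 - 2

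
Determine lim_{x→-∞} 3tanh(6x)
Evaluate the dominant behaviour as x → -∞; each term tends to a finite value or vanishes.
Limit = -3.

Final answer: -3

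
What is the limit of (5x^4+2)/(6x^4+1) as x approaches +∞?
This is an ∞/∞ indeterminate form as x → +∞.
Divide numerator and denominator by x^4 and let the lower-order terms vanish; the leading terms give 5/6.
Limit = 5/6.

Final answer: 5/6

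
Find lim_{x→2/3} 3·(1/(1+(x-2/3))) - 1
Direct substitution at x = 2/3 gives 2.

Final answer: 2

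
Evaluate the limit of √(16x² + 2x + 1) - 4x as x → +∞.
As x → +∞: multiply by the conjugate to get (2x+1)/(√(16x²+2x+1)+4x); the denominator ~ 8x, so the limit is 2/8 = 1/4.
Limit = 1/4.

Final answer: 1/4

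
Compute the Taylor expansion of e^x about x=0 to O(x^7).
x^6/720 + x^5/120 + x^4/24 + x^3/6 + x^2/2 + x + 1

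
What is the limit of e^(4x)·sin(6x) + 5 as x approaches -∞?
Evaluate the dominant behaviour as x → -∞; each term tends to a finite value or vanishes.
Limit = 5.

Final answer: 5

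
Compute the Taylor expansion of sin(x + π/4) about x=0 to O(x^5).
√(2)·x^4/48 - √(2)·x^3/12 - √(2)·x^2/4 + √(2)·x/2 + √(2)/2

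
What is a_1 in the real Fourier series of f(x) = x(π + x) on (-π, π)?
a_1 = (1/π) ∫_{-π}^{π} f(x)·cos(1x) dx.
Evaluate the integral (use parity and integration by parts as needed): a_1 = -4.

Final answer: -4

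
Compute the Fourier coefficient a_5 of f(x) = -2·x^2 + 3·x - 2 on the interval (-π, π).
a_5 = (1/π) ∫_{-π}^{π} f(x)·cos(5x) dx.
Evaluate the integral (use parity and integration by parts as needed): a_5 = 8/25.

Final answer: 8/25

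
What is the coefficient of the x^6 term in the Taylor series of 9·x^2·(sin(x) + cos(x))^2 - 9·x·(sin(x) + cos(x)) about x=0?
Expand to order 6: 9·x^2·(sin(x) + cos(x))^2 - 9·x·(sin(x) + cos(x)) = -3·x^6/40 - 99·x^5/8 + 3·x^4/2 + 45·x^3/2 - 9·x + O(x^7).
The coefficient of x^6 is -3/40.

Final answer: -3/40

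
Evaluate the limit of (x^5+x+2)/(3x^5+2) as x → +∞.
This is an ∞/∞ indeterminate form as x → +∞.
Divide numerator and denominator by x^5 and let the lower-order terms vanish; the leading terms give 1/3.
Limit = 1/3.

Final answer: 1/3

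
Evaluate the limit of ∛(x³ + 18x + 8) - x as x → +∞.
This is an ∞ − ∞ indeterminate form.
Multiply by (A² + AB + B²)/(A² + AB + B²) where A = ∛(x³+18x + 8), B = x to use A³ − B³ = (A−B)(A²+AB+B²); the x³ terms cancel, leaving (18x + 8)/(A²+AB+B²) with denominator ~ 3x², so the limit is 0.
Limit = 0.

Final answer: 0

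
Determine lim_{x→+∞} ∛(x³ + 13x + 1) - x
This is an ∞ − ∞ indeterminate form.
Multiply by (A² + AB + B²)/(A² + AB + B²) where A = ∛(x³+13x + 1), B = x to use A³ − B³ = (A−B)(A²+AB+B²); the x³ terms cancel, leaving (13x + 1)/(A²+AB+B²) with denominator ~ 3x², so the limit is 0.
Limit = 0.

Final answer: 0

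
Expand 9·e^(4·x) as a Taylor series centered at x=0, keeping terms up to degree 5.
384·x^5/5 + 96·x^4 + 96·x^3 + 72·x^2 + 36·x + 9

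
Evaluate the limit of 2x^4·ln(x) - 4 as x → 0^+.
The product is a 0·∞ indeterminate form at x → 0⁺.
Rewrite the product as 2·ln(x) / x^(-4) and apply L'Hôpital, or use the standard hierarchy x^(-4) ≫ |ln x| as x → 0⁺.
The indeterminate product → 0, so the limit = -4.

Final answer: -4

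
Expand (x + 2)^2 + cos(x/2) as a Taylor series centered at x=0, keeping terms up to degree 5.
x^4/384 + 7·x^2/8 + 4·x + 5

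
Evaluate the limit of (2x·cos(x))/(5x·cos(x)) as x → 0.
Both numerator and denominator → 0 as x → 0; this is a 0/0 indeterminate form.
Expand each to leading order near x = 0: numerator ~ 2·x, denominator ~ 5·x.
The limit of the ratio is 2/5.

Final answer: 2/5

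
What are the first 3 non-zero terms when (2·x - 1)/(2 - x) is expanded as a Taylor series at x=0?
3·x^2/8 + 3·x/4 - 1/2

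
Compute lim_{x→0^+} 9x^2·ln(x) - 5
The product is a 0·∞ indeterminate form at x → 0⁺.
Rewrite the product as 9·ln(x) / x^(-2) and apply L'Hôpital, or use the standard hierarchy x^(-2) ≫ |ln x| as x → 0⁺.
The indeterminate product → 0, so the limit = -5.

Final answer: -5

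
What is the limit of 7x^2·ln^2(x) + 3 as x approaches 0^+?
The product is a 0·∞ indeterminate form at x → 0⁺.
Rewrite the product as 7·ln^2(x) / x^(-2) and apply L'Hôpital, or use the standard hierarchy x^(-2) ≫ |ln x|^2 as x → 0⁺.
The indeterminate product → 0, so the limit = 3.

Final answer: 3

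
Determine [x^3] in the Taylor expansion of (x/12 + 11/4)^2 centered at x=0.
Expand to order 3: (x/12 + 11/4)^2 = x^2/144 + 11·x/24 + 121/16 + O(x^4).
The coefficient of x^3 is 0.

Final answer: 0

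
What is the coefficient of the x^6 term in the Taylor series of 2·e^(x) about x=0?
Expand to order 6: 2·e^(x) = x^6/360 + x^5/60 + x^4/12 + x^3/3 + x^2 + 2·x + 2 + O(x^7).
The coefficient of x^6 is 1/360.

Final answer: 1/360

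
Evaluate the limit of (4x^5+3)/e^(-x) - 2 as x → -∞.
The quotient is an ∞/∞ indeterminate form as x → -∞.
Compare growth rates of the dominant terms (exponentials ≫ polynomials ≫ logarithms), or apply L'Hôpital's rule; the quotient → 0.
Adding the constant: 0 - 2 = -2. Limit = -2.

Final answer: -2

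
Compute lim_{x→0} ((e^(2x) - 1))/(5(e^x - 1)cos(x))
Both numerator and denominator → 0 as x → 0; this is a 0/0 indeterminate form.
Expand each to leading order near x = 0: numerator ~ 2·x, denominator ~ 5·x.
The limit of the ratio is 2/5.

Final answer: 2/5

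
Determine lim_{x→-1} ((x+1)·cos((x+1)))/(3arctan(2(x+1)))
Both numerator and denominator → 0 as x → -1; this is a 0/0 indeterminate form.
Expand each to leading order near x = -1: numerator ~ (x + 1), denominator ~ 6·(x + 1).
The limit of the ratio is 1/6.

Final answer: 1/6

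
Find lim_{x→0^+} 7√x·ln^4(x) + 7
The product is a 0·∞ indeterminate form at x → 0⁺.
Rewrite the product as 7·ln^4(x) / x^(-1/2) and apply L'Hôpital, or use the standard hierarchy x^(-1/2) ≫ |ln x|^4 as x → 0⁺.
The indeterminate product → 0, so the limit = 7.

Final answer: 7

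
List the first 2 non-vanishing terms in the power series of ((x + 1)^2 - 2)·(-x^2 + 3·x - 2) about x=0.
2 - 7·x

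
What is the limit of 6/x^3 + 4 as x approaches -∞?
Evaluate the dominant behaviour as x → -∞; each term tends to a finite value or vanishes.
Limit = 4.

Final answer: 4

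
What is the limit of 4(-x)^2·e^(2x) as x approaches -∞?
This is a 0·∞ indeterminate form at x → -∞.
Rewrite the product as 4(-x)^2 / e^(-2x) (an ∞/∞ form) and apply L'Hôpital, or use the standard hierarchy e^(2|x|) ≫ |(-x)^2| as x → -∞.
The indeterminate product → 0, so the limit = 0.

Final answer: 0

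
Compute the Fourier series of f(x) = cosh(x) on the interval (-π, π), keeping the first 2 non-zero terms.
-cos(x)·sinh(π)/π + sinh(π)/π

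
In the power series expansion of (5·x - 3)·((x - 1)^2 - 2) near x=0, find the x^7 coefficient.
Expand to order 7: (5·x - 3)·((x - 1)^2 - 2) = 5·x^3 - 13·x^2 + x + 3 + O(x^8).
The coefficient of x^7 is 0.

Final answer: 0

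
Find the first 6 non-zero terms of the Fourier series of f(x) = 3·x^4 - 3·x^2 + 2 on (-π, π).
(156 - 24·π^2)·cos(x) + (-12 + 6·π^2)·cos(2·x) + (28/9 - 8·π^2/3)·cos(3·x) + (-21/16 + 3·π^2/2)·cos(4·x) + (444/625 - 24·π^2/25)·cos(5·x) - π^2 + 2 + 3·π^4/5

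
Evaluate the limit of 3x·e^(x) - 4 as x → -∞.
The product is a 0·∞ indeterminate form at x → -∞.
Rewrite the product as 3x / e^(-x) (an ∞/∞ form) and apply L'Hôpital, or use the standard hierarchy e^(|x|) ≫ |x| as x → -∞.
The indeterminate product → 0, so the limit = -4.

Final answer: -4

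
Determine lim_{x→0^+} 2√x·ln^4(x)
This is a 0·∞ indeterminate form at x → 0⁺.
Rewrite the product as 2·ln^4(x) / x^(-1/2) and apply L'Hôpital, or use the standard hierarchy x^(-1/2) ≫ |ln x|^4 as x → 0⁺.
The indeterminate product → 0, so the limit = 0.

Final answer: 0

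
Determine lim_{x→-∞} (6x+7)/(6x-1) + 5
Evaluate the dominant behaviour as x → -∞; each term tends to a finite value or vanishes.
Limit = 6.

Final answer: 6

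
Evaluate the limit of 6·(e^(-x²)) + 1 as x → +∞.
Evaluate the dominant behaviour as x → +∞; each term tends to a finite value or vanishes.
Limit = 1.

Final answer: 1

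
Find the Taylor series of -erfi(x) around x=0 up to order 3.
-2·x^3/(3·√(π)) - 2·x/√(π)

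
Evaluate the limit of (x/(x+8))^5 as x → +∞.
As x → +∞: x/(x+8) = 1/(1 + 8/x) → 1, and the 5th power of a limit-1 base also → 1.
Limit = 1.

Final answer: 1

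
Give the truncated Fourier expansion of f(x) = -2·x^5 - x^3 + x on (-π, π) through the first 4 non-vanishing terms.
(-466 - 4·π^4 + 78·π^2)·sin(x) + (-9·π^2 + 25/2 + 2·π^4)·sin(2·x) + (-4·π^4/3 - 70/81 + 62·π^2/27)·sin(3·x) + (-3·π^2/4 - 7/32 + π^4)·sin(4·x)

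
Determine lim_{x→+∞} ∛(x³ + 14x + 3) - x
This is an ∞ − ∞ indeterminate form.
Multiply by (A² + AB + B²)/(A² + AB + B²) where A = ∛(x³+14x + 3), B = x to use A³ − B³ = (A−B)(A²+AB+B²); the x³ terms cancel, leaving (14x + 3)/(A²+AB+B²) with denominator ~ 3x², so the limit is 0.
Limit = 0.

Final answer: 0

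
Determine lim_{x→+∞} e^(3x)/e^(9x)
This is an ∞/∞ indeterminate form as x → +∞.
Rewrite e^(3x)/e^(9x) = e^((3−9)x) = e^(-6x); the exponent coefficient is -6 < 0 so e^(-6x) → 0.
Limit = 0.

Final answer: 0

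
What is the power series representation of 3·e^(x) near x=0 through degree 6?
x^6/240 + x^5/40 + x^4/8 + x^3/2 + 3·x^2/2 + 3·x + 3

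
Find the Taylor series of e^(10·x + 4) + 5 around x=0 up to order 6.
12500·x^6·e^(4)/9 + 2500·x^5·e^(4)/3 + 1250·x^4·e^(4)/3 + 500·x^3·e^(4)/3 + 50·x^2·e^(4) + 10·x·e^(4) + 5 + e^(4)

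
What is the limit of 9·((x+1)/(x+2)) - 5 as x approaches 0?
Direct substitution at x = 0 gives -1/2.

Final answer: -1/2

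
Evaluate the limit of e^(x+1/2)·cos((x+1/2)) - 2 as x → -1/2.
Direct substitution at x = -1/2 gives -1.

Final answer: -1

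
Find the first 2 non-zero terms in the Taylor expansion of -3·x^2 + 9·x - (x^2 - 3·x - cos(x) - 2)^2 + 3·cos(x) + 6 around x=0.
-9·x^2/2 - 9·x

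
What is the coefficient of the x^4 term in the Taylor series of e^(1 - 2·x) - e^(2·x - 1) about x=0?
Expand to order 4: e^(1 - 2·x) - e^(2·x - 1) = x^4·(-2·e^(-1)/3 + 2·e/3) + x^3·(-4·e/3 - 4·e^(-1)/3) + x^2·(-2·e^(-1) + 2·e) + x·(-2·e - 2·e^(-1)) - e^(-1) + e + O(x^5).
The coefficient of x^4 is -2·e^(-1)/3 + 2·e/3.

Final answer: -2·e^(-1)/3 + 2·e/3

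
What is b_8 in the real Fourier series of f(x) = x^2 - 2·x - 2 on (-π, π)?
b_8 = (1/π) ∫_{-π}^{π} f(x)·sin(8x) dx.
Evaluate the integral (use parity and integration by parts as needed): b_8 = 1/2.

Final answer: 1/2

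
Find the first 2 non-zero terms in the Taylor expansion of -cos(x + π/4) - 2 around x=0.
√(2)·x/2 - 2 - √(2)/2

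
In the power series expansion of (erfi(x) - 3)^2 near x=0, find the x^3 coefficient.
Expand to order 3: (erfi(x) - 3)^2 = -4·x^3/√(π) + 4·x^2/π - 12·x/√(π) + 9 + O(x^4).
The coefficient of x^3 is -4/√(π).

Final answer: -4/√(π)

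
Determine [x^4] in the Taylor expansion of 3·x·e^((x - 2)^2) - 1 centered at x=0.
Expand to order 4: 3·x·e^((x - 2)^2) - 1 = -44·x^4·e^(4) + 27·x^3·e^(4) - 12·x^2·e^(4) + 3·x·e^(4) - 1 + O(x^5).
The coefficient of x^4 is -44·e^(4).

Final answer: -44·e^(4)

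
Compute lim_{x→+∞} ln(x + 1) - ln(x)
This is an ∞ − ∞ indeterminate form.
Combine the logarithms: ln(x+1) − ln(x) = ln((x+1)/(x)) = ln(1 + 1/(x)) → ln(1) = 0.
Limit = 0.

Final answer: 0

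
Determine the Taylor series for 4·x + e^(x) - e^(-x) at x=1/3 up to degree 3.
(-3 + 4·e^(1/3) + 3·e^(2/3))·e^(-1/3)/3 + (1 + e^(2/3) + 4·e^(1/3))·e^(-1/3)·(x - 1/3) + (-1 + e^(2/3))·e^(-1/3)·(x - 1/3)^2/2 + (1 + e^(2/3))·e^(-1/3)·(x - 1/3)^3/6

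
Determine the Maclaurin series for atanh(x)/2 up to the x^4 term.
x^3/6 + x/2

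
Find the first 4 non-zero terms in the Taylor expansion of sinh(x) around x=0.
x^7/5040 + x^5/120 + x^3/6 + x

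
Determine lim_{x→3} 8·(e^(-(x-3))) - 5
Direct substitution at x = 3 gives 3.

Final answer: 3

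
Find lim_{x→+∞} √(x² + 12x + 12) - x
This is an ∞ − ∞ indeterminate form.
Multiply and divide by the conjugate √(x²+12x + 12) + x; the x² terms cancel, leaving (12x + 12)/(√(x²+12x + 12)+x) → 12/2 = 6.
Limit = 6.

Final answer: 6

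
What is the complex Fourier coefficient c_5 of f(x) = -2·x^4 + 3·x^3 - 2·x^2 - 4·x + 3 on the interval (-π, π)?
Compute the real Fourier coefficients first: a_5 = 104/625 + 16·π^2/25, b_5 = -236/125 + 6·π^2/5.
Then c_5 = (a_5 − i·b_5)/2 = 52/625 + 8·π^2/25 - 3·i·π^2/5 + 118·i/125.

Final answer: 52/625 + 8·π^2/25 - 3·i·π^2/5 + 118·i/125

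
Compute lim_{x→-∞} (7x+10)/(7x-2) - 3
Evaluate the dominant behaviour as x → -∞; each term tends to a finite value or vanishes.
Limit = -2.

Final answer: -2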